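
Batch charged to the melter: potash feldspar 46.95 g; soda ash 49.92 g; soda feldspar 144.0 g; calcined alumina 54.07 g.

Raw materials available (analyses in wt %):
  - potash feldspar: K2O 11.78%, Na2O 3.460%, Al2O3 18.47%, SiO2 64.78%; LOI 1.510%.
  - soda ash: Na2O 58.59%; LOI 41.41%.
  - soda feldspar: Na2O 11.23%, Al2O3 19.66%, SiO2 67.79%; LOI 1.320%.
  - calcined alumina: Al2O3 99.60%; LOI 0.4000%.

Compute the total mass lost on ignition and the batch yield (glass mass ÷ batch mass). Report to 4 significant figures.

LOI loss = 23.50 g; glass = 271.4 g; yield = 92.03%

Working values are displayed rounded to four significant digits as written. The working math holds exact precision end to end — every reported value takes just one rounding; derived quantities (LOI, the four compositions, glass mass, totals, the yield) are re-derived in full float precision using the weight values at 271.4 g of glass as written in the problem or answer text.
Per-material ignition loss:
  potash feldspar: 46.95 × 0.01510 = 0.7089 g
  soda ash: 49.92 × 0.4141 = 20.67 g
  soda feldspar: 144.0 × 0.01320 = 1.901 g
  calcined alumina: 54.07 × 0.004000 = 0.2163 g
Total LOI = 23.50 g
Glass = batch − LOI = 294.9 − 23.50 = 271.4 g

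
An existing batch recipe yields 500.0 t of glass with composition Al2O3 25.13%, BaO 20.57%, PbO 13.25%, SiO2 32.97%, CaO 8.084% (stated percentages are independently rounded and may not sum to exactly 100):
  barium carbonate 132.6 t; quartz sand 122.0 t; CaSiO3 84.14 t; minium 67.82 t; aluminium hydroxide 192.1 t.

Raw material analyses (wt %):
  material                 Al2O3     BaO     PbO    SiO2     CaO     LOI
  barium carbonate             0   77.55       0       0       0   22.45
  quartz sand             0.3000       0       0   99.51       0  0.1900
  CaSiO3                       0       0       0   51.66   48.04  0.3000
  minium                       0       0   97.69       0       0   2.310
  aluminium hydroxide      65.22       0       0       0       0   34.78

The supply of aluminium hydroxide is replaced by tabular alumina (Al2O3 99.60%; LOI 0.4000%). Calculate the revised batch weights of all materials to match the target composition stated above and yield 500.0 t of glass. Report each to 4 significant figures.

Revised batch per 500.0 t glass:
  barium carbonate: 132.6 t
  quartz sand: 122.0 t
  CaSiO3: 84.14 t
  minium: 67.82 t
  tabular alumina: 125.8 t
Total batch = 532.4 t; LOI loss = 32.32 t

Intermediates appear with 4-significant-digit rounding across the worked steps — all internal work runs at exact precision all the way through. A single rounding finalizes each reported number. All derived quantities are computed from the batch weights at 500.0 t of glass in full float precision (the totals, net glass mass, LOI, yield, five oxide percentages) as written in the problem or answer text.
Target masses of each oxide per 500.0 t glass:
  Al2O3: 25.13% × 500.0 = 125.6 t
  BaO: 20.57% × 500.0 = 102.8 t
  PbO: 13.25% × 500.0 = 66.25 t
  SiO2: 32.97% × 500.0 = 164.8 t
  CaO: 8.084% × 500.0 = 40.42 t
Oxide-by-oxide audit applying the batch weights above, per the basis as stated (summed amounts equal target values up to rounding of the answer):
  Al2O3: 122.0·0.003000 + 125.8·0.9960 = 125.7 t (target 125.6 t)
  BaO: 132.6·0.7755 = 102.8 t (target 102.8 t)
  PbO: 67.82·0.9769 = 66.25 t (target 66.25 t)
  SiO2: 122.0·0.9951 + 84.14·0.5166 = 164.9 t (target 164.8 t)
  CaO: 84.14·0.4804 = 40.42 t (target 40.42 t)
Glass-mass sanity pass: batch total minus LOI = 500.0 t (oxide target masses add up to 500.0 t; stated basis 500.0 t — any gap is answer rounding).
Batch total: Σ batch = 532.4 t; Σ batch·LOI gives LOI loss = 32.32 t; yield: glass divided by total = 93.93%.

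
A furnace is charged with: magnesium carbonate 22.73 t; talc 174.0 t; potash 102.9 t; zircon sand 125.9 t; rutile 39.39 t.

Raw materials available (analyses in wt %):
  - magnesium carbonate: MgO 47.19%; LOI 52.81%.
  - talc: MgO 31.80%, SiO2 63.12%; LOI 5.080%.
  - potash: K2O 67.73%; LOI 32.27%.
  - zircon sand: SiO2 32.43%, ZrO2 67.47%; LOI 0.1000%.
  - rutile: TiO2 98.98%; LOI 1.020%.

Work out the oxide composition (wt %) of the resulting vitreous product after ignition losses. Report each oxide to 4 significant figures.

In-progress results appear with 4-significant-figure rounding alongside each step; all arithmetic runs at exact precision in all steps; exactly one rounding goes into each reported value; derived quantities are recomputed at exact precision (the totals, yield, net glass mass, five oxide percentages, LOI) using the weight values for 410.3 t of glass, as set out in problem or answer.
Oxide masses out of the charge:
  MgO: 22.73·0.4719 + 174.0·0.3180 = 66.06 t
  SiO2: 174.0·0.6312 + 125.9·0.3243 = 150.7 t
  K2O: 102.9·0.6773 = 69.69 t
  TiO2: 39.39·0.9898 = 38.99 t
  ZrO2: 125.9·0.6747 = 84.94 t
LOI: 22.73·0.5281 + 174.0·0.05080 + 102.9·0.3227 + 125.9·0.001000 + 39.39·0.01020 = 54.58 t
Glass = total batch minus LOI = 464.9 − 54.58 = 410.3 t (= Σ oxide masses)
percent share: oxide ÷ glass, ×100

Glass mass = 410.3 t (batch 464.9 − LOI 54.58).
Composition: MgO 16.10%, SiO2 36.72%, K2O 16.98%, TiO2 9.501%, ZrO2 20.70%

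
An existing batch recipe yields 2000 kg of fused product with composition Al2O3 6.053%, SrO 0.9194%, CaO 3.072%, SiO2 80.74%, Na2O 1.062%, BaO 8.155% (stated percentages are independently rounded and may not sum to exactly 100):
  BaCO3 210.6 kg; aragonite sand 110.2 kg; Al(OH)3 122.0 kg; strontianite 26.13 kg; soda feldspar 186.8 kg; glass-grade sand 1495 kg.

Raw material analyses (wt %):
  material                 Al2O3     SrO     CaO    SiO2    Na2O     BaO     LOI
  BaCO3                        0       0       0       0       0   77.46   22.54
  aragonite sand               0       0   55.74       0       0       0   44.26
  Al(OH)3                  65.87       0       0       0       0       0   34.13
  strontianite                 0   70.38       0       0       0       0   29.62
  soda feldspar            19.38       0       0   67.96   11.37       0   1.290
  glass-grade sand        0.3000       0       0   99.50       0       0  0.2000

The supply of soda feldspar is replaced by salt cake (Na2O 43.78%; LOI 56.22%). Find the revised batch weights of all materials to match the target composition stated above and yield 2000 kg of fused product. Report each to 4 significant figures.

Working values are displayed (rounded to four significant digits) when written out — exact precision is maintained at all times; a single rounding completes each reported figure. All derived quantities are rebuilt from the batch weights at 2000 kg of glass in full precision (LOI, glass mass, the six compositions, the yield, the totals) as they appear in problem or answer.
Per-oxide target masses for 2000 kg fused product:
  Al2O3: 6.053% × 2000 = 121.1 kg
  SrO: 0.9194% × 2000 = 18.39 kg
  CaO: 3.072% × 2000 = 61.44 kg
  SiO2: 80.74% × 2000 = 1615 kg
  Na2O: 1.062% × 2000 = 21.24 kg
  BaO: 8.155% × 2000 = 163.1 kg
Checking each oxide sum given the weights on record, for the quoted basis mass (target by target, the sums agree modulo rounding of the values):
  Al2O3: 176.4·0.6587 + 1623·0.003000 = 121.1 kg (target 121.1 kg)
  SrO: 26.13·0.7038 = 18.39 kg (target 18.39 kg)
  CaO: 110.2·0.5574 = 61.43 kg (target 61.44 kg)
  SiO2: 1623·0.9950 = 1615 kg (target 1615 kg)
  Na2O: 48.52·0.4378 = 21.24 kg (target 21.24 kg)
  BaO: 210.6·0.7746 = 163.1 kg (target 163.1 kg)
Consistency of the glass mass: batch Σ − ignition loss = 2000 kg (summing oxide targets gives 2000 kg; basis as stated: 2000 kg — gaps are rounding artifacts).
Batch grand total — Σ batch = 2195 kg; Σ batch·LOI gives LOI loss = 194.7 kg; the yield ratio, glass ÷ batch: 91.13%.

Revised batch per 2000 kg fused product:
  BaCO3: 210.6 kg
  aragonite sand: 110.2 kg
  Al(OH)3: 176.4 kg
  strontianite: 26.13 kg
  salt cake: 48.52 kg
  glass-grade sand: 1623 kg
Total batch = 2195 kg; LOI loss = 194.7 kg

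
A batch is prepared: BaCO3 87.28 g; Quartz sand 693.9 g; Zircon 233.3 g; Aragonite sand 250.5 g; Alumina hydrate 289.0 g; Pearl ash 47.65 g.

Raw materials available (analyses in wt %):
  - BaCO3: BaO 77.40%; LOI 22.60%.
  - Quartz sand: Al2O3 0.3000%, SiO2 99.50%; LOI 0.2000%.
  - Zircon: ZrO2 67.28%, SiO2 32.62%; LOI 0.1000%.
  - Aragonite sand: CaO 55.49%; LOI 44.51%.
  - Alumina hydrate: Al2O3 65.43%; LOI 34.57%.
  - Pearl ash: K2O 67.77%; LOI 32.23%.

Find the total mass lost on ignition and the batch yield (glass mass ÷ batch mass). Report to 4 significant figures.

All arithmetic keeps full precision from first step to last. The intermediate values are printed, rounded to four significant digits, within the worked lines; a single rounding yields every reported value; all derived quantities are recomputed in full float precision (the totals, the yield, the six compositions, net glass mass, LOI) starting from the weights for 1354 g of glass, as quoted within either problem or answer.
Loss on ignition, line by line:
  BaCO3: 87.28 × 0.2260 = 19.73 g
  Quartz sand: 693.9 × 0.002000 = 1.388 g
  Zircon: 233.3 × 0.001000 = 0.2333 g
  Aragonite sand: 250.5 × 0.4451 = 111.5 g
  Alumina hydrate: 289.0 × 0.3457 = 99.91 g
  Pearl ash: 47.65 × 0.3223 = 15.36 g
Total LOI = 248.1 g
Glass = batch − LOI = 1602 − 248.1 = 1354 g

LOI loss = 248.1 g; glass = 1354 g; yield = 84.51%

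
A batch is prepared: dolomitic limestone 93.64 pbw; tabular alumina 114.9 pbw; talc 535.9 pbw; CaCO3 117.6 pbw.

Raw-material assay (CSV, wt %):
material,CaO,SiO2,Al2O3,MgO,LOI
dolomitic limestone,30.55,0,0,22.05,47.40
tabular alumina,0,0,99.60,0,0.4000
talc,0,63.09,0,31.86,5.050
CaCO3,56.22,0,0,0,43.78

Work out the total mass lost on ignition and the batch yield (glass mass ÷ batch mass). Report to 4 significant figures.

All arithmetic runs at exact precision throughout. Values along the way are printed with 4-significant-figure rounding at each printed step; a single rounding finalizes every reported result — derived quantities (LOI, net glass mass, yield, the totals, the four compositions) are rebuilt in full precision using the weight values on 738.6 pbw of glass as set out in the problem or answer text.
Each material's LOI contribution:
  dolomitic limestone: 93.64 × 0.4740 = 44.39 pbw
  tabular alumina: 114.9 × 0.004000 = 0.4596 pbw
  talc: 535.9 × 0.05050 = 27.06 pbw
  CaCO3: 117.6 × 0.4378 = 51.49 pbw
Total LOI = 123.4 pbw
Glass = batch − LOI = 862.0 − 123.4 = 738.6 pbw

LOI loss = 123.4 pbw; glass = 738.6 pbw; yield = 85.69%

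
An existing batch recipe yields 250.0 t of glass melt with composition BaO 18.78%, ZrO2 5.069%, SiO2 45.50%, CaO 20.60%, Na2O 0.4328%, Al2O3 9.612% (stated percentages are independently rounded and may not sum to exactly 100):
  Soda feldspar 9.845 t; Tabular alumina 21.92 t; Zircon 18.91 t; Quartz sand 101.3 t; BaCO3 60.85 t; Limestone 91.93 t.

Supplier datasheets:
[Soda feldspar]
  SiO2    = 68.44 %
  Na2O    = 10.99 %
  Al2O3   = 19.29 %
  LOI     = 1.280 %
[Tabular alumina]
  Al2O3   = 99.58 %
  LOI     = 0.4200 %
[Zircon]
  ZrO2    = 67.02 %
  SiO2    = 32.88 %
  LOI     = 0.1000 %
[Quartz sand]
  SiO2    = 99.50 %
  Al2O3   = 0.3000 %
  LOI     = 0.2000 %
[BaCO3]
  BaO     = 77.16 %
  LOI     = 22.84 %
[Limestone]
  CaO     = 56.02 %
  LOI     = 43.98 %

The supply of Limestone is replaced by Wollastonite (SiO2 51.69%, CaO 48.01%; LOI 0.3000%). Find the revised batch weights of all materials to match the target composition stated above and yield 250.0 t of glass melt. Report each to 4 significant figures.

Revised batch per 250.0 t glass melt:
  Soda feldspar: 9.845 t
  Tabular alumina: 22.09 t
  Zircon: 18.91 t
  Quartz sand: 45.58 t
  BaCO3: 60.85 t
  Wollastonite: 107.3 t
Total batch = 264.6 t; LOI loss = 14.55 t

All internal work carries full precision in every operation. The intermediate values are displayed, rounded to four significant digits, as written. Each reported figure carries a single rounding — all derived quantities, including glass mass, ignition loss, yield, totals, the six compositions, are re-derived from the batch weights on 250.0 t of glass at full float precision, as set out in the question or the answer.
The oxide mass targets at 250.0 t glass melt:
  BaO: 18.78% × 250.0 = 46.95 t
  ZrO2: 5.069% × 250.0 = 12.67 t
  SiO2: 45.50% × 250.0 = 113.8 t
  CaO: 20.60% × 250.0 = 51.50 t
  Na2O: 0.4328% × 250.0 = 1.082 t
  Al2O3: 9.612% × 250.0 = 24.03 t
Per-oxide balance check on the weights just shown, relative to the basis at hand (target by target, the sums agree up to rounding of the answer):
  BaO: 60.85·0.7716 = 46.95 t (target 46.95 t)
  ZrO2: 18.91·0.6702 = 12.67 t (target 12.67 t)
  SiO2: 9.845·0.6844 + 18.91·0.3288 + 45.58·0.9950 + 107.3·0.5169 = 113.8 t (target 113.8 t)
  CaO: 107.3·0.4801 = 51.51 t (target 51.50 t)
  Na2O: 9.845·0.1099 = 1.082 t (target 1.082 t)
  Al2O3: 9.845·0.1929 + 22.09·0.9958 + 45.58·0.003000 = 24.03 t (target 24.03 t)
Auditing the glass mass value: batch total minus LOI = 250.0 t (targets for the oxides total 250.0 t; the stated basis being 250.0 t — deltas are rounding alone).
Total batch = Σ batch = 264.6 t; the LOI term Σ batch·LOI equals 14.55 t; yield, glass over the total, = 94.50%.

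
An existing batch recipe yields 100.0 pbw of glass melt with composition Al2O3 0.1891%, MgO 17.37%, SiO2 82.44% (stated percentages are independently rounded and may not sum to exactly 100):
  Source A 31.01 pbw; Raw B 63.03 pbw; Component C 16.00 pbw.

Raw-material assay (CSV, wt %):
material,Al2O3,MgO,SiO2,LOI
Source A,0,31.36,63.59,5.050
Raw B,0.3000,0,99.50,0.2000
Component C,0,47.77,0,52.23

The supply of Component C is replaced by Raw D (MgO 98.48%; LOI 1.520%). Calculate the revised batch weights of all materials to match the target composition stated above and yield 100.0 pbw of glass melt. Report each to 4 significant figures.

The intermediate values appear rounded to 4 significant figures at each printed step. The whole derivation runs at full float precision from start to finish — a single rounding finalizes each reported result — all derived quantities, which include glass mass, the totals, ignition loss, the three compositions, the yield, are re-derived at full precision, as given in question or answer, starting from the weights for 100.0 pbw of glass.
Per-oxide target masses for 100.0 pbw glass melt:
  Al2O3: 0.1891% × 100.0 = 0.1891 pbw
  MgO: 17.37% × 100.0 = 17.37 pbw
  SiO2: 82.44% × 100.0 = 82.44 pbw
A balance pass over the oxides, given the weights on record, against the basis in use (target by target, the sums agree once rounding is allowed for):
  Al2O3: 63.03·0.003000 = 0.1891 pbw (target 0.1891 pbw)
  MgO: 31.01·0.3136 + 7.762·0.9848 = 17.37 pbw (target 17.37 pbw)
  SiO2: 31.01·0.6359 + 63.03·0.9950 = 82.43 pbw (target 82.44 pbw)
The glass-mass cross-check: whole batch net of LOI = 99.99 pbw (the Σ of target masses is 100.0 pbw; against the stated basis, 100.0 pbw — deltas are rounding alone).
Total batch = Σ batch = 101.8 pbw; LOI loss = Σ batch·LOI = 1.810 pbw; yield: glass divided by total = 98.22%.

Revised batch per 100.0 pbw glass melt:
  Source A: 31.01 pbw
  Raw B: 63.03 pbw
  Raw D: 7.762 pbw
Total batch = 101.8 pbw; LOI loss = 1.810 pbw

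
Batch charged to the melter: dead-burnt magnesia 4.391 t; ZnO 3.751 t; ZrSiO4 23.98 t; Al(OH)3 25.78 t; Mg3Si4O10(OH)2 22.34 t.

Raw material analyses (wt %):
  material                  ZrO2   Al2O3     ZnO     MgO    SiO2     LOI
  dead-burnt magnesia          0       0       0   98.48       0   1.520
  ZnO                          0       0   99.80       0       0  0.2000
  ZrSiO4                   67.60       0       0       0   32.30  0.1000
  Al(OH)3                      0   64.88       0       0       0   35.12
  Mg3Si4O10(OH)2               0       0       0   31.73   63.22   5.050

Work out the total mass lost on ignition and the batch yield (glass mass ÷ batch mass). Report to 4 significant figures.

All internal work maintains full float precision at every stage. In-progress results appear, rounded to 4 significant digits, as written; each reported result is rounded only once; all derived quantities (LOI, the five compositions, glass mass, the yield, the totals) are re-derived in full float precision starting from the weights per 69.96 t of glass as given in the problem or answer text.
LOI of each material in turn:
  dead-burnt magnesia: 4.391 × 0.01520 = 0.06674 t
  ZnO: 3.751 × 0.002000 = 0.007502 t
  ZrSiO4: 23.98 × 0.001000 = 0.02398 t
  Al(OH)3: 25.78 × 0.3512 = 9.054 t
  Mg3Si4O10(OH)2: 22.34 × 0.05050 = 1.128 t
Total LOI = 10.28 t
Glass = batch − LOI = 80.24 − 10.28 = 69.96 t

LOI loss = 10.28 t; glass = 69.96 t; yield = 87.19%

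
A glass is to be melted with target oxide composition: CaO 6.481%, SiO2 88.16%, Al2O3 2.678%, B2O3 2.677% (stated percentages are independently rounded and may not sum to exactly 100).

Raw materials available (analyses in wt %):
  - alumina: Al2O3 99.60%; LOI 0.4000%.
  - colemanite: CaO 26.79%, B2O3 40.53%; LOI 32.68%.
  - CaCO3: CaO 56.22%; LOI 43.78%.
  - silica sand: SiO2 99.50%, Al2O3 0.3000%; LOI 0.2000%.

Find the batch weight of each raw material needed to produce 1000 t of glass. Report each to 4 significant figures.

Batch per 1000 t glass:
  alumina: 24.22 t
  colemanite: 66.05 t
  CaCO3: 83.81 t
  silica sand: 886.0 t
Total batch = 1060 t; LOI loss = 60.15 t; yield = 94.33%

In-progress results are printed, with 4-significant-figure rounding, alongside each step. Each numeric step keeps full float precision in every operation; exactly one rounding is applied to every reported value. Derived quantities (LOI, the yield, net glass mass, the totals, the four compositions) are rebuilt in exact precision starting from the weights for 1000 t of glass as written in either problem or answer.
Target oxide masses per 1000 t glass:
  CaO: 6.481% × 1000 = 64.81 t
  SiO2: 88.16% × 1000 = 881.6 t
  Al2O3: 2.678% × 1000 = 26.78 t
  B2O3: 2.677% × 1000 = 26.77 t
Per-oxide balance check applying the batch weights above, on the stated basis (delivered sums recover each target inside rounding margins):
  CaO: 66.05·0.2679 + 83.81·0.5622 = 64.81 t (target 64.81 t)
  SiO2: 886.0·0.9950 = 881.6 t (target 881.6 t)
  Al2O3: 24.22·0.9960 + 886.0·0.003000 = 26.78 t (target 26.78 t)
  B2O3: 66.05·0.4053 = 26.77 t (target 26.77 t)
Glass-mass closure: whole batch net of LOI = 999.9 t (the Σ of target masses is 1000 t; against the stated basis, 1000 t — gaps are rounding artifacts).
Summing the batch: Σ batch = 1060 t; Σ batch·LOI gives LOI loss = 60.15 t; yield = glass ÷ total batch = 94.33%.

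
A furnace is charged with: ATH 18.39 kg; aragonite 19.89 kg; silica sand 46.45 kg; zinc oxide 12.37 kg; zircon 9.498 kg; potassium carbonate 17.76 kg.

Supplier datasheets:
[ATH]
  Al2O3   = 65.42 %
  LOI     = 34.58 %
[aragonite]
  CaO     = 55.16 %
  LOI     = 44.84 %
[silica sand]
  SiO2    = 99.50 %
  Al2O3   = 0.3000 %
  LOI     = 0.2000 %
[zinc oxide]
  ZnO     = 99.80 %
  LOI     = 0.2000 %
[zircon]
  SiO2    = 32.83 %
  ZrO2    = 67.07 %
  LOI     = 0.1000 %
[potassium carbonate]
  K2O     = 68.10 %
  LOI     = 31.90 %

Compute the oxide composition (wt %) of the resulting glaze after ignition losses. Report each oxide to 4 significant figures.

Glass mass = 103.3 kg (batch 124.4 − LOI 21.07).
Composition: SiO2 47.77%, ZrO2 6.168%, ZnO 11.95%, Al2O3 11.78%, CaO 10.62%, K2O 11.71%

In-progress results appear, rounded to four significant figures, alongside each step. Each numeric step runs at exact precision at every stage. Each reported result is rounded once only — the derived quantities are recomputed from the weighed amounts per 103.3 kg of glass at exact precision (LOI, net glass mass, six oxide percentages, yield, the totals) as set out in the problem or answer text.
Oxide masses out of the charge:
  SiO2: 46.45·0.9950 + 9.498·0.3283 = 49.34 kg
  ZrO2: 9.498·0.6707 = 6.370 kg
  ZnO: 12.37·0.9980 = 12.35 kg
  Al2O3: 18.39·0.6542 + 46.45·0.003000 = 12.17 kg
  CaO: 19.89·0.5516 = 10.97 kg
  K2O: 17.76·0.6810 = 12.09 kg
LOI: 18.39·0.3458 + 19.89·0.4484 + 46.45·0.002000 + 12.37·0.002000 + 9.498·0.001000 + 17.76·0.3190 = 21.07 kg
Glass mass = batch − LOI = 124.4 − 21.07 = 103.3 kg (= Σ oxide masses)
oxide / glass × 100 gives the wt %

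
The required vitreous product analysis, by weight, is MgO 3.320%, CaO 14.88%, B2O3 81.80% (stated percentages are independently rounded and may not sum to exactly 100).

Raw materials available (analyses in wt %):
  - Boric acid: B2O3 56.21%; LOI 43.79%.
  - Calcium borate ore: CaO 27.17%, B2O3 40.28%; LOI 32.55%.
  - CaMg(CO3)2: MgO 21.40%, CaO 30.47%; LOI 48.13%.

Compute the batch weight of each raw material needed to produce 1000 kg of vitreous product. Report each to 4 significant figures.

The working math runs at full float precision end to end. In-progress results are shown rounded to 4 significant digits in the working — exactly one rounding goes into each reported value. The derived quantities, including three oxide percentages, glass mass, the totals, LOI, yield, are re-derived starting from the weights per 1000 kg of glass at full float precision, as they appear in the problem or answer text.
Oxide-by-oxide targets in 1000 kg vitreous product:
  MgO: 3.320% × 1000 = 33.20 kg
  CaO: 14.88% × 1000 = 148.8 kg
  B2O3: 81.80% × 1000 = 818.0 kg
A balance pass over the oxides, on the weights just shown, at the basis given (each sum matches its target mass once rounding is allowed for):
  MgO: 155.1·0.2140 = 33.19 kg (target 33.20 kg)
  CaO: 373.7·0.2717 + 155.1·0.3047 = 148.8 kg (target 148.8 kg)
  B2O3: 1187·0.5621 + 373.7·0.4028 = 817.7 kg (target 818.0 kg)
Glass-mass closure: Σ batch − LOI loss = 999.7 kg (summing oxide targets gives 1000 kg; the stated basis being 1000 kg — any gap is answer rounding).
Total batch = Σ batch = 1716 kg; loss to ignition Σ batch·LOI = 716.1 kg; glass ÷ batch gives a yield of 58.27%.

Batch per 1000 kg vitreous product:
  Boric acid: 1187 kg
  Calcium borate ore: 373.7 kg
  CaMg(CO3)2: 155.1 kg
Total batch = 1716 kg; LOI loss = 716.1 kg; yield = 58.27%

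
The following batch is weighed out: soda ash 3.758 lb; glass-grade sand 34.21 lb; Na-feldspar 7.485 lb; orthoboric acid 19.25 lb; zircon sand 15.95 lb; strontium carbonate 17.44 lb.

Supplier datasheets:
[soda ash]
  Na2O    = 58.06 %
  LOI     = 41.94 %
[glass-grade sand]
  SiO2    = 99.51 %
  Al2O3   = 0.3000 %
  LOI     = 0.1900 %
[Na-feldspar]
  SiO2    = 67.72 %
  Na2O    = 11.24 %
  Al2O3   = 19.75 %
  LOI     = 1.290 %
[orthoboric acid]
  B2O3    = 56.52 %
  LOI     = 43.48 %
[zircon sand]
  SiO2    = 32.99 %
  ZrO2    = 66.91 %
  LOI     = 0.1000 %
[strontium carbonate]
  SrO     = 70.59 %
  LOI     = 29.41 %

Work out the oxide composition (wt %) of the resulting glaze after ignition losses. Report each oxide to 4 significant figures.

Glass mass = 82.84 lb (batch 98.09 − LOI 15.25).
Composition: B2O3 13.13%, SrO 14.86%, SiO2 53.56%, ZrO2 12.88%, Na2O 3.649%, Al2O3 1.908%

All arithmetic holds full float precision at every stage; values along the way are printed, rounded to 4 significant digits, as written; a single rounding completes every reported figure. The derived quantities, including six oxide percentages, ignition loss, totals, glass mass, the yield, are carried starting from the weights per 82.84 lb of glass at full float precision exactly as printed in problem or answer.
Oxide-by-oxide delivered mass:
  B2O3: 19.25·0.5652 = 10.88 lb
  SrO: 17.44·0.7059 = 12.31 lb
  SiO2: 34.21·0.9951 + 7.485·0.6772 + 15.95·0.3299 = 44.37 lb
  ZrO2: 15.95·0.6691 = 10.67 lb
  Na2O: 3.758·0.5806 + 7.485·0.1124 = 3.023 lb
  Al2O3: 34.21·0.003000 + 7.485·0.1975 = 1.581 lb
LOI: 3.758·0.4194 + 34.21·0.001900 + 7.485·0.01290 + 19.25·0.4348 + 15.95·0.001000 + 17.44·0.2941 = 15.25 lb
Net of LOI, the glass mass = 98.09 − 15.25 = 82.84 lb (= Σ oxide masses)
each wt % is 100 × oxide ÷ glass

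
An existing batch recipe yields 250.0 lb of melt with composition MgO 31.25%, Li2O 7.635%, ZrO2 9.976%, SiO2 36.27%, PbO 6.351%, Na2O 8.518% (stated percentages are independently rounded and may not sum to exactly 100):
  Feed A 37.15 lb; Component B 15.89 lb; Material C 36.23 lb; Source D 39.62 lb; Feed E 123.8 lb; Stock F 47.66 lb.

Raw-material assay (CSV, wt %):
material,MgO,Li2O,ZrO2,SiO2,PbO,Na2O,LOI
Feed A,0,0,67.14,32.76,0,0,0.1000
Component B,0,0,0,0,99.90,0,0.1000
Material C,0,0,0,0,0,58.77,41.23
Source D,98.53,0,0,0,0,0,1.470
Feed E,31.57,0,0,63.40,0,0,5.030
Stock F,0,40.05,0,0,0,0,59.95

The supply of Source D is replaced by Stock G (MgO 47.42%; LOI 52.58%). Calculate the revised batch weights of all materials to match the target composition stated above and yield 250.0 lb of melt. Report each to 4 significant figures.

Values along the way are displayed, rounded to four significant digits, between the steps — all arithmetic holds full float precision end to end. Each reported number takes just one rounding; derived quantities (the six compositions, ignition loss, glass mass, yield, the totals) are re-derived at full float precision starting from the weights for 250.0 lb of glass exactly as printed in the problem or answer text.
Oxide mass targets, per 250.0 lb melt:
  MgO: 31.25% × 250.0 = 78.12 lb
  Li2O: 7.635% × 250.0 = 19.09 lb
  ZrO2: 9.976% × 250.0 = 24.94 lb
  SiO2: 36.27% × 250.0 = 90.68 lb
  PbO: 6.351% × 250.0 = 15.88 lb
  Na2O: 8.518% × 250.0 = 21.30 lb
Checking each oxide sum from the weights as reported, at the basis given (delivered sums recover each target net of answer rounding effects):
  MgO: 82.31·0.4742 + 123.8·0.3157 = 78.12 lb (target 78.12 lb)
  Li2O: 47.66·0.4005 = 19.09 lb (target 19.09 lb)
  ZrO2: 37.15·0.6714 = 24.94 lb (target 24.94 lb)
  SiO2: 37.15·0.3276 + 123.8·0.6340 = 90.66 lb (target 90.68 lb)
  PbO: 15.89·0.9990 = 15.87 lb (target 15.88 lb)
  Na2O: 36.23·0.5877 = 21.29 lb (target 21.30 lb)
Glass-mass closure: batch total minus LOI = 250.0 lb (oxide target masses add up to 250.0 lb; with the basis standing at 250.0 lb — a pure rounding effect).
Batch total: Σ batch = 343.0 lb; LOI removed, Σ of batch·LOI: 93.07 lb; yield = glass ÷ total batch = 72.87%.

Revised batch per 250.0 lb melt:
  Feed A: 37.15 lb
  Component B: 15.89 lb
  Material C: 36.23 lb
  Stock G: 82.31 lb
  Feed E: 123.8 lb
  Stock F: 47.66 lb
Total batch = 343.0 lb; LOI loss = 93.07 lb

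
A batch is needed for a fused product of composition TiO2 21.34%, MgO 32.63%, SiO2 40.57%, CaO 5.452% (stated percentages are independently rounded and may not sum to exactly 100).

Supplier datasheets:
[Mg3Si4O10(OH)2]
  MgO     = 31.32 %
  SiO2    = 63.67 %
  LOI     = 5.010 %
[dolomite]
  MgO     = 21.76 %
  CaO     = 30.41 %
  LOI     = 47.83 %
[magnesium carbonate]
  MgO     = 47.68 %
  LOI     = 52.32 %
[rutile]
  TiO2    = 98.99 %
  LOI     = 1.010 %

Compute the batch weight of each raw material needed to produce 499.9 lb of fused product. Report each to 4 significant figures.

Batch per 499.9 lb fused product:
  Mg3Si4O10(OH)2: 318.5 lb
  dolomite: 89.62 lb
  magnesium carbonate: 91.97 lb
  rutile: 107.8 lb
Total batch = 607.9 lb; LOI loss = 108.0 lb; yield = 82.23%

In-progress results are displayed, with 4-significant-digit rounding, across the worked steps; all arithmetic carries exact precision from first step to last; every reported value is rounded a single time. The derived quantities (the four compositions, the totals, yield, glass mass, LOI) are rebuilt from the weighed amounts on 499.9 lb of glass at full float precision, as given in the question or the answer.
Oxide mass targets, per 499.9 lb fused product:
  TiO2: 21.34% × 499.9 = 106.7 lb
  MgO: 32.63% × 499.9 = 163.1 lb
  SiO2: 40.57% × 499.9 = 202.8 lb
  CaO: 5.452% × 499.9 = 27.25 lb
A balance pass over the oxides, on the weights just shown, per the basis as stated (summed amounts equal target values up to rounding of the answer):
  TiO2: 107.8·0.9899 = 106.7 lb (target 106.7 lb)
  MgO: 318.5·0.3132 + 89.62·0.2176 + 91.97·0.4768 = 163.1 lb (target 163.1 lb)
  SiO2: 318.5·0.6367 = 202.8 lb (target 202.8 lb)
  CaO: 89.62·0.3041 = 27.25 lb (target 27.25 lb)
Glass-mass bookkeeping: the batch minus its LOI: 499.9 lb (the Σ of target masses is 499.9 lb; against the stated basis, 499.9 lb — differing by rounding only).
Total batch = Σ batch = 607.9 lb; ignition loss, Σ(batch × LOI) = 108.0 lb; yield: glass divided by total = 82.23%.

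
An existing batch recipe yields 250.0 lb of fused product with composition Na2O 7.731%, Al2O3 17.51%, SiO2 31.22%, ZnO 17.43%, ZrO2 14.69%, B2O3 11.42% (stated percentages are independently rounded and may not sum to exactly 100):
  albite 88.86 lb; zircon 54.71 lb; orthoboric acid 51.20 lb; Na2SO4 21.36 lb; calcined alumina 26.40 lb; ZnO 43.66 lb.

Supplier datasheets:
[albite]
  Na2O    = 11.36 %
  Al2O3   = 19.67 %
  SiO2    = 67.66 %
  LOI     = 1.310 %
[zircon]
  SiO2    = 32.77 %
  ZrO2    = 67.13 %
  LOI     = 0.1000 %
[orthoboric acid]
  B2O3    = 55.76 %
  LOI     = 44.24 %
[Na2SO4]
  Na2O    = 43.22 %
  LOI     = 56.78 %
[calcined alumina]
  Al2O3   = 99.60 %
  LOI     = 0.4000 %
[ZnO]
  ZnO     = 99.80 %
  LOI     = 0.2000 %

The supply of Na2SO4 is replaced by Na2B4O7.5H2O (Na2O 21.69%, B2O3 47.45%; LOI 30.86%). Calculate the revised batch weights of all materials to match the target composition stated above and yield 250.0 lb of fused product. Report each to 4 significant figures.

All internal work carries full float precision from start to finish. In-progress results are displayed (rounded to 4 significant digits) at each printed step; every reported result takes a single rounding — all derived quantities are computed starting from the weights for 250.0 lb of glass at full float precision (ignition loss, yield, glass mass, six oxide percentages, totals) as set out in either problem or answer.
Oxide mass targets, per 250.0 lb fused product:
  Na2O: 7.731% × 250.0 = 19.33 lb
  Al2O3: 17.51% × 250.0 = 43.78 lb
  SiO2: 31.22% × 250.0 = 78.05 lb
  ZnO: 17.43% × 250.0 = 43.58 lb
  ZrO2: 14.69% × 250.0 = 36.72 lb
  B2O3: 11.42% × 250.0 = 28.55 lb
Mass-balance tally per oxide from the weights as reported, relative to the basis at hand (every target is met by its sum given rounding of the digits):
  Na2O: 88.86·0.1136 + 42.57·0.2169 = 19.33 lb (target 19.33 lb)
  Al2O3: 88.86·0.1967 + 26.40·0.9960 = 43.77 lb (target 43.78 lb)
  SiO2: 88.86·0.6766 + 54.71·0.3277 = 78.05 lb (target 78.05 lb)
  ZnO: 43.66·0.9980 = 43.57 lb (target 43.58 lb)
  ZrO2: 54.71·0.6713 = 36.73 lb (target 36.72 lb)
  B2O3: 14.98·0.5576 + 42.57·0.4745 = 28.55 lb (target 28.55 lb)
Mass balance on the glass: net batch after ignition = 250.0 lb (the targets, summed, come to 250.0 lb; basis as stated: 250.0 lb — a pure rounding effect).
Batch grand total — Σ batch = 271.2 lb; Σ batch·LOI gives LOI loss = 21.18 lb; as yield: glass ÷ batch → 92.19%.

Revised batch per 250.0 lb fused product:
  albite: 88.86 lb
  zircon: 54.71 lb
  orthoboric acid: 14.98 lb
  Na2B4O7.5H2O: 42.57 lb
  calcined alumina: 26.40 lb
  ZnO: 43.66 lb
Total batch = 271.2 lb; LOI loss = 21.18 lb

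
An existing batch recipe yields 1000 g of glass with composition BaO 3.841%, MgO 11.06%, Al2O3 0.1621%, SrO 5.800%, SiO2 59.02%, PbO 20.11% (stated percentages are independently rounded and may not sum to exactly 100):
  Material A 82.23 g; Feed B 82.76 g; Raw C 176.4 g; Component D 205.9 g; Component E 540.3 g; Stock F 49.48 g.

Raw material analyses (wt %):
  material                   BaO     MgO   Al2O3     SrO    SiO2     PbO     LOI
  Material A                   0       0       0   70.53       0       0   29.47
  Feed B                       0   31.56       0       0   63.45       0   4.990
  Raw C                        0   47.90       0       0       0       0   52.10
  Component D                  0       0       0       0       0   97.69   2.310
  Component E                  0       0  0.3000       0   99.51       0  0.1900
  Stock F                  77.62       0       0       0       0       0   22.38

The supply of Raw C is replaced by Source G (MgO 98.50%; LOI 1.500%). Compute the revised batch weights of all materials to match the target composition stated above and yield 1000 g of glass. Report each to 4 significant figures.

Intermediates are shown rounded to 4 significant digits at each printed step — every computation runs at full precision throughout — exactly one rounding goes into each reported number. The derived quantities (the yield, ignition loss, totals, net glass mass, six oxide percentages) are computed from the batch weights at 1000 g of glass at full precision exactly as printed in question or answer.
Oxide mass targets, per 1000 g glass:
  BaO: 3.841% × 1000 = 38.41 g
  MgO: 11.06% × 1000 = 110.6 g
  Al2O3: 0.1621% × 1000 = 1.621 g
  SrO: 5.800% × 1000 = 58.00 g
  SiO2: 59.02% × 1000 = 590.2 g
  PbO: 20.11% × 1000 = 201.1 g
Sums-versus-targets review working from each reported weight, for the quoted basis mass (sum by sum, the targets are met up to rounding of the answer):
  BaO: 49.48·0.7762 = 38.41 g (target 38.41 g)
  MgO: 82.76·0.3156 + 85.77·0.9850 = 110.6 g (target 110.6 g)
  Al2O3: 540.3·0.003000 = 1.621 g (target 1.621 g)
  SrO: 82.23·0.7053 = 58.00 g (target 58.00 g)
  SiO2: 82.76·0.6345 + 540.3·0.9951 = 590.2 g (target 590.2 g)
  PbO: 205.9·0.9769 = 201.1 g (target 201.1 g)
Consistency of the glass mass: total batch − LOI = 999.9 g (the targets, summed, come to 999.9 g; versus the stated basis of 1000 g — gaps are rounding artifacts).
Summing the batch: Σ batch = 1046 g; LOI removed, Σ of batch·LOI: 46.51 g; the yield ratio, glass ÷ batch: 95.56%.

Revised batch per 1000 g glass:
  Material A: 82.23 g
  Feed B: 82.76 g
  Source G: 85.77 g
  Component D: 205.9 g
  Component E: 540.3 g
  Stock F: 49.48 g
Total batch = 1046 g; LOI loss = 46.51 g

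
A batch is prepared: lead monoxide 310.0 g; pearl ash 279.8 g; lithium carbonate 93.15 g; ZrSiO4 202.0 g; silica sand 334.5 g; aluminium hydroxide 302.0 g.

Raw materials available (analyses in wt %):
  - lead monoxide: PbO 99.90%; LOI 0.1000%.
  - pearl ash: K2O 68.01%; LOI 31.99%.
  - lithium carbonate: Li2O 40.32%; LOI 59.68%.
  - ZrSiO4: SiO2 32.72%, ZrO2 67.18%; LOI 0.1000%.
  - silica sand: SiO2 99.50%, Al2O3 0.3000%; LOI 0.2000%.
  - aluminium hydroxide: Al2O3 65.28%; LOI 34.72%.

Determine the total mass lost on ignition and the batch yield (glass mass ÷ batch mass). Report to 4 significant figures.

The whole derivation holds exact precision all the way through; the intermediate values are shown with 4-significant-figure rounding in the printout; exactly one rounding is applied to every reported number; all derived quantities, which include glass mass, LOI, totals, yield, the six compositions, are computed at exact precision, as given in the problem or the answer, from the weighed amounts per 1270 g of glass.
Each material's LOI contribution:
  lead monoxide: 310.0 × 0.001000 = 0.3100 g
  pearl ash: 279.8 × 0.3199 = 89.51 g
  lithium carbonate: 93.15 × 0.5968 = 55.59 g
  ZrSiO4: 202.0 × 0.001000 = 0.2020 g
  silica sand: 334.5 × 0.002000 = 0.6690 g
  aluminium hydroxide: 302.0 × 0.3472 = 104.9 g
Total LOI = 251.1 g
Glass = batch − LOI = 1521 − 251.1 = 1270 g

LOI loss = 251.1 g; glass = 1270 g; yield = 83.49%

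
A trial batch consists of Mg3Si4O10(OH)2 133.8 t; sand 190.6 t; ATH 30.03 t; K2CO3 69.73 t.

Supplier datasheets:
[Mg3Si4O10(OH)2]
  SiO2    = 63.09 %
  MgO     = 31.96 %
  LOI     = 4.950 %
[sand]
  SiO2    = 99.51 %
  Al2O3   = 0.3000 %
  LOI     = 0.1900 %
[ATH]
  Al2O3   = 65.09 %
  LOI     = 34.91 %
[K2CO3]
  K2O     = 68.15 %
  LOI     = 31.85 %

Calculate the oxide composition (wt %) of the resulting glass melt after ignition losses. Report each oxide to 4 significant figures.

Glass mass = 384.5 t (batch 424.2 − LOI 39.68).
Composition: K2O 12.36%, SiO2 71.29%, Al2O3 5.233%, MgO 11.12%

Every computation holds exact precision end to end. The intermediate values are shown rounded to four significant figures as written — each reported number is rounded just once; all derived quantities (the yield, net glass mass, the totals, LOI, the four compositions) are recomputed starting from the weights on 384.5 t of glass in exact precision, exactly as shown in the problem or the answer.
Oxide masses out of the charge:
  K2O: 69.73·0.6815 = 47.52 t
  SiO2: 133.8·0.6309 + 190.6·0.9951 = 274.1 t
  Al2O3: 190.6·0.003000 + 30.03·0.6509 = 20.12 t
  MgO: 133.8·0.3196 = 42.76 t
LOI: 133.8·0.04950 + 190.6·0.001900 + 30.03·0.3491 + 69.73·0.3185 = 39.68 t
Glass mass = batch − LOI = 424.2 − 39.68 = 384.5 t (consistent with Σ oxide mass)
wt % = 100 × oxide mass / glass mass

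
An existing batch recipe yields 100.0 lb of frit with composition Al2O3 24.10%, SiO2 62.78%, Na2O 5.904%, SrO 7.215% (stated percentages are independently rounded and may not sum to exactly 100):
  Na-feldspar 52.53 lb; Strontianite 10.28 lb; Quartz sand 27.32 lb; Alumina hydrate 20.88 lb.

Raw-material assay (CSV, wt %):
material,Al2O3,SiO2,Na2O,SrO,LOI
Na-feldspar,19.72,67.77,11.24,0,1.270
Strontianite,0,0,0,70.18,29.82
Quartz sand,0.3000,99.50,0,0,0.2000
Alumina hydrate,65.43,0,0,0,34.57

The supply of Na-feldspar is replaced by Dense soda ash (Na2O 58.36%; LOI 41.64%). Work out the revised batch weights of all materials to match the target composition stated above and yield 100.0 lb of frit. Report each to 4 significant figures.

Values along the way are printed, rounded to four significant figures, at each printed step; exact precision is held through the solve — each reported figure is rounded only once; the derived quantities, which include glass mass, the yield, the four compositions, ignition loss, totals, are carried at full float precision, as quoted within the problem or the answer, from the batch weights at 100.0 lb of glass.
Target masses of each oxide per 100.0 lb frit:
  Al2O3: 24.10% × 100.0 = 24.10 lb
  SiO2: 62.78% × 100.0 = 62.78 lb
  Na2O: 5.904% × 100.0 = 5.904 lb
  SrO: 7.215% × 100.0 = 7.215 lb
Per-oxide balance check on the weights just shown, for the quoted basis mass (delivered sums recover each target up to rounding of the answer):
  Al2O3: 63.10·0.003000 + 36.54·0.6543 = 24.10 lb (target 24.10 lb)
  SiO2: 63.10·0.9950 = 62.78 lb (target 62.78 lb)
  Na2O: 10.12·0.5836 = 5.906 lb (target 5.904 lb)
  SrO: 10.28·0.7018 = 7.215 lb (target 7.215 lb)
Auditing the glass mass value: total batch − LOI = 100.0 lb (per-oxide target masses sum to 100.0 lb; with the basis standing at 100.0 lb — a pure rounding effect).
Total batch = Σ batch = 120.0 lb; LOI loss = Σ batch·LOI = 20.04 lb; yield: glass divided by total = 83.31%.

Revised batch per 100.0 lb frit:
  Dense soda ash: 10.12 lb
  Strontianite: 10.28 lb
  Quartz sand: 63.10 lb
  Alumina hydrate: 36.54 lb
Total batch = 120.0 lb; LOI loss = 20.04 lb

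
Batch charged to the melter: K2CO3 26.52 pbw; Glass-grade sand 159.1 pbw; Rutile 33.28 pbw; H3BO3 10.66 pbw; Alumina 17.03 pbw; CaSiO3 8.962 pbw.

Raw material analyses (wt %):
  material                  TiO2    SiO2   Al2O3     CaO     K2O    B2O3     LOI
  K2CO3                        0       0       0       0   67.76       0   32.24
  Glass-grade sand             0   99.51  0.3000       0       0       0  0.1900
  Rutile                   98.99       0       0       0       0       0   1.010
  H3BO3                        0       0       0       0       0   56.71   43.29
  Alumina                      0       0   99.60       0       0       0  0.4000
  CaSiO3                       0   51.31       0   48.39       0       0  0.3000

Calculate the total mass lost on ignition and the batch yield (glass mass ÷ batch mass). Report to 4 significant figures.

LOI loss = 13.90 pbw; glass = 241.7 pbw; yield = 94.56%

Working values are shown, rounded to 4 significant digits, across the worked steps. Every computation maintains full precision from start to finish — a single rounding produces each reported number — the derived quantities (yield, glass mass, the totals, the six compositions, LOI) are computed at exact precision from the batch weights on 241.7 pbw of glass as quoted within the problem or the answer.
Each material's LOI contribution:
  K2CO3: 26.52 × 0.3224 = 8.550 pbw
  Glass-grade sand: 159.1 × 0.001900 = 0.3023 pbw
  Rutile: 33.28 × 0.01010 = 0.3361 pbw
  H3BO3: 10.66 × 0.4329 = 4.615 pbw
  Alumina: 17.03 × 0.004000 = 0.06812 pbw
  CaSiO3: 8.962 × 0.003000 = 0.02689 pbw
Total LOI = 13.90 pbw
Glass = batch − LOI = 255.6 − 13.90 = 241.7 pbw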